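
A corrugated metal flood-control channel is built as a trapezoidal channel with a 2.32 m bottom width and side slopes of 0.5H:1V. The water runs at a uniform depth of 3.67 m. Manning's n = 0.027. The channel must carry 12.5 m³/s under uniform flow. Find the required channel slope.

S = 0.000299

With bottom width b = 2.32 m and side slope z = 0.5: A = (b + zy)y = (2.32 + 0.5×3.67)×3.67 = 15.25 m²; P = b + 2y√(1+z²) = 2.32 + 2×3.67×1.118 = 10.53 m.
Hydraulic radius R = A/P = 15.25/10.53 = 1.449 m.
From Manning's equation, S = [nQ / (1 A R^(2/3))]² = [0.027 × 12.5 / (1 × 15.25 × 1.449^(2/3))]² = 0.000299.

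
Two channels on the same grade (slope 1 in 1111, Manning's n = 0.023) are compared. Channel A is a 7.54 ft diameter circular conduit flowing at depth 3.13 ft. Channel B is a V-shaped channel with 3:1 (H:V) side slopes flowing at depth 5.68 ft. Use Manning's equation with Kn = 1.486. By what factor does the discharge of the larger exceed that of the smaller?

7.63

Channel A: For a circular section of diameter D = 7.54 ft at depth y = 3.13 ft, the central angle is θ = 2 arccos(1 − 2y/D) = 2.8 rad. Then A = (D²/8)(θ − sin θ) = 17.52 ft² and P = Dθ/2 = 10.56 ft. Hydraulic radius R = A/P = 17.52/10.56 = 1.66 ft. Q_A = (1.486/0.023)·17.52·1.66^(2/3)·√0.0009001 = 47.62 ft³/s.
Channel B: For a triangular section with side slope z = 3: A = zy² = 3×5.68² = 96.79 ft²; P = 2y√(1+z²) = 2×5.68×3.162 = 35.92 ft. Hydraulic radius R = A/P = 96.79/35.92 = 2.694 ft. Q_B = (1.486/0.023)·96.79·2.694^(2/3)·√0.0009001 = 363.3 ft³/s.
The larger discharge is 363.3 ft³/s and the smaller is 47.62 ft³/s; the ratio is 7.63.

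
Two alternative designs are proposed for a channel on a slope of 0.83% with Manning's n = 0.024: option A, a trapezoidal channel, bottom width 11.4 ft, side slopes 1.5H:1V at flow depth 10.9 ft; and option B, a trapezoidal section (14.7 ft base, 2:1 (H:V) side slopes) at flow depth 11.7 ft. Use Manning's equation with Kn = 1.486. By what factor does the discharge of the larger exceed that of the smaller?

1.58

Channel A: With bottom width b = 11.4 ft and side slope z = 1.5: A = (b + zy)y = (11.4 + 1.5×10.9)×10.9 = 302.5 ft²; P = b + 2y√(1+z²) = 11.4 + 2×10.9×1.803 = 50.7 ft. Hydraulic radius R = A/P = 302.5/50.7 = 5.966 ft. Q_A = (1.486/0.024)·302.5·5.966^(2/3)·√0.0083 = 5612 ft³/s.
Channel B: With bottom width b = 14.7 ft and side slope z = 2: A = (b + zy)y = (14.7 + 2×11.7)×11.7 = 445.8 ft²; P = b + 2y√(1+z²) = 14.7 + 2×11.7×2.236 = 67.02 ft. Hydraulic radius R = A/P = 445.8/67.02 = 6.651 ft. Q_B = (1.486/0.024)·445.8·6.651^(2/3)·√0.0083 = 8893 ft³/s.
The larger discharge is 8893 ft³/s and the smaller is 5612 ft³/s; the ratio is 1.58.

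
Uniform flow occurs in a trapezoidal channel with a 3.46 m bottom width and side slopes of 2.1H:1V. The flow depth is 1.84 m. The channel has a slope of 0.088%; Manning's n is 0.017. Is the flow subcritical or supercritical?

subcritical

With bottom width b = 3.46 m and side slope z = 2.1: A = (b + zy)y = (3.46 + 2.1×1.84)×1.84 = 13.48 m²; P = b + 2y√(1+z²) = 3.46 + 2×1.84×2.326 = 12.02 m.
Hydraulic radius R = A/P = 13.48/12.02 = 1.121 m.
V = (1/n) R^(2/3) √S = (1/0.017) × 1.121^(2/3) × √0.00088 = 1.883 m/s. Hydraulic depth D_h = A/T = 13.48/11.19 = 1.205 m.
Froude number Fr = V/√(g·D_h) = 1.883/√(9.81×1.205) = 0.548, which is less than 1, so the flow is subcritical.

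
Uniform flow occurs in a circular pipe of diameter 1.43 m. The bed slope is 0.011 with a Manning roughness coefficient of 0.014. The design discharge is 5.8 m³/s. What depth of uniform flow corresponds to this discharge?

y_n = 1.12 m

Manning's equation rearranged: A R^(2/3) = nQ / (1·√S) = 0.014 × 5.8 / (√0.011) = 0.7742.
Trying y = 0.926 m: A R^(2/3) = 0.6086 — low.
Trying y = 1.26 m: A R^(2/3) = 0.8534 — high.
Trying y = 1.12 m: A R^(2/3) = 0.7739 — close enough.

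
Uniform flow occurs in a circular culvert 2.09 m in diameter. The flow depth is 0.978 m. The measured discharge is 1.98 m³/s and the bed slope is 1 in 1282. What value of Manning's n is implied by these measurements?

n = 0.014

For a circular section of diameter D = 2.09 m at depth y = 0.978 m, the central angle is θ = 2 arccos(1 − 2y/D) = 3.013 rad. Then A = (D²/8)(θ − sin θ) = 1.575 m² and P = Dθ/2 = 3.149 m.
Hydraulic radius R = A/P = 1.575/3.149 = 0.5003 m.
Rearranging Manning's equation: n = (1/Q) A R^(2/3) S^(1/2) = (1/1.98) × 1.575 × 0.5003^(2/3) × √0.00078 = 0.014.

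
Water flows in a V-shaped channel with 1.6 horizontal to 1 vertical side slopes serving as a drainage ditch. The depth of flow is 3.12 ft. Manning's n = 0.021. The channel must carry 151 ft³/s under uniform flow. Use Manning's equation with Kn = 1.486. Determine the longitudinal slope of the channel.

For a triangular section with side slope z = 1.6: A = zy² = 1.6×3.12² = 15.58 ft²; P = 2y√(1+z²) = 2×3.12×1.887 = 11.77 ft.
Hydraulic radius R = A/P = 15.58/11.77 = 1.323 ft.
From Manning's equation, S = [nQ / (1.486 A R^(2/3))]² = [0.021 × 151 / (1.486 × 15.58 × 1.323^(2/3))]² = 0.0129.

S = 0.0129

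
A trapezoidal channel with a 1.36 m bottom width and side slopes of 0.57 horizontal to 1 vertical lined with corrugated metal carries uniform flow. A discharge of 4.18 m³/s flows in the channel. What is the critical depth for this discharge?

y_c = 0.869 m

At critical depth, Q² T / (g A³) = 1, i.e. A³/T = Q²/g = 4.18²/9.81 = 1.781.
At y = 1.03 m: A³/T = 3.183 — too large.
At y = 0.869 m: A³/T = 1.783 — ≈ 1.781.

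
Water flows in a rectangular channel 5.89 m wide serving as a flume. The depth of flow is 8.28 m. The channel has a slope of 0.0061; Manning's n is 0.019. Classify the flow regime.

Flow area A = b·y = 5.89 × 8.28 = 48.77 m². Wetted perimeter P = b + 2y = 5.89 + 2×8.28 = 22.45 m.
Hydraulic radius R = A/P = 48.77/22.45 = 2.172 m.
V = (1/n) R^(2/3) √S = (1/0.019) × 2.172^(2/3) × √0.0061 = 6.895 m/s. Hydraulic depth D_h = A/T = 48.77/5.89 = 8.28 m.
Froude number Fr = V/√(g·D_h) = 6.895/√(9.81×8.28) = 0.765, which is less than 1, so the flow is subcritical.

subcritical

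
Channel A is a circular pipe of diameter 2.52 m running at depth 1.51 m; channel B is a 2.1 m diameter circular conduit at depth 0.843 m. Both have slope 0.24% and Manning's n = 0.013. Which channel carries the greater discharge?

Channel A: For a circular section of diameter D = 2.52 m at depth y = 1.51 m, the central angle is θ = 2 arccos(1 − 2y/D) = 3.541 rad. Then A = (D²/8)(θ − sin θ) = 3.12 m² and P = Dθ/2 = 4.462 m. Hydraulic radius R = A/P = 3.12/4.462 = 0.6992 m. Q_A = (1/0.013)·3.12·0.6992^(2/3)·√0.0024 = 9.261 m³/s.
Channel B: For a circular section of diameter D = 2.1 m at depth y = 0.843 m, the central angle is θ = 2 arccos(1 − 2y/D) = 2.745 rad. Then A = (D²/8)(θ − sin θ) = 1.3 m² and P = Dθ/2 = 2.882 m. Hydraulic radius R = A/P = 1.3/2.882 = 0.4511 m. Q_B = (1/0.013)·1.3·0.4511^(2/3)·√0.0024 = 2.881 m³/s.
Q_A = 9.261 m³/s vs Q_B = 2.881 m³/s, so channel A carries more.

channel A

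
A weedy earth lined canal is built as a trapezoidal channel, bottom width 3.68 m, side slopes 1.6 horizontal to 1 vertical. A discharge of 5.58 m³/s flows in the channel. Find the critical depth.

At critical depth, Q² T / (g A³) = 1, i.e. A³/T = Q²/g = 5.58²/9.81 = 3.174.
Try y = 0.632 m: A³/T = 4.57 — over.
Try y = 0.409 m: A³/T = 1.117 — short.
Try y = 0.565 m: A³/T = 3.166 — close enough.

y_c = 0.565 m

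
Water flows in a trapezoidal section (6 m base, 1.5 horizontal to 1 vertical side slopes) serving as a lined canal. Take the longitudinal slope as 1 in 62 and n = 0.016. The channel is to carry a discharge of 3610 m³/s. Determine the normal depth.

y_n = 8.76 m

Manning's equation rearranged: A R^(2/3) = nQ / (1·√S) = 0.016 × 3610 / (√0.01613) = 454.8.
Try y = 9.57 m: A R^(2/3) = 555 — high.
Try y = 6.86 m: A R^(2/3) = 264.2 — low.
Try y = 8.76 m: A R^(2/3) = 454.4 — matches.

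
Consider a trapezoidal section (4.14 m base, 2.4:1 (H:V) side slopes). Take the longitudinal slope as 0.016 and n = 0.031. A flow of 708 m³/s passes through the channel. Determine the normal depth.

Manning's equation rearranged: A R^(2/3) = nQ / (1·√S) = 0.031 × 708 / (√0.016) = 173.5.
Trying y = 3.81 m: A R^(2/3) = 83.34 — low.
Trying y = 6.63 m: A R^(2/3) = 303.1 — high.
Trying y = 5.24 m: A R^(2/3) = 173.6 — ≈ 173.5.

y_n = 5.24 m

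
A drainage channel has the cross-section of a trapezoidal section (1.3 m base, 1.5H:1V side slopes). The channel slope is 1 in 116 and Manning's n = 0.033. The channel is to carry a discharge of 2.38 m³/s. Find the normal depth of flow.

Manning's equation rearranged: A R^(2/3) = nQ / (1·√S) = 0.033 × 2.38 / (√0.008621) = 0.8459.
Try y = 0.735 m: A R^(2/3) = 1.032 — over.
Try y = 0.58 m: A R^(2/3) = 0.65 — short.
Try y = 0.664 m: A R^(2/3) = 0.8451 — matches.

y_n = 0.664 m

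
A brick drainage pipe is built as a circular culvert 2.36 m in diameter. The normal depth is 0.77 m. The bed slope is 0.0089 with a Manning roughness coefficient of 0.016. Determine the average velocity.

For a circular section of diameter D = 2.36 m at depth y = 0.77 m, the central angle is θ = 2 arccos(1 − 2y/D) = 2.432 rad. Then A = (D²/8)(θ − sin θ) = 1.239 m² and P = Dθ/2 = 2.87 m.
Hydraulic radius R = A/P = 1.239/2.87 = 0.4319 m.
From Manning's equation, V = (1/n) R^(2/3) S^(1/2) = (1/0.016) × 0.4319^(2/3) × 0.0089^(1/2) = 3.37 m/s.

V = 3.37 m/s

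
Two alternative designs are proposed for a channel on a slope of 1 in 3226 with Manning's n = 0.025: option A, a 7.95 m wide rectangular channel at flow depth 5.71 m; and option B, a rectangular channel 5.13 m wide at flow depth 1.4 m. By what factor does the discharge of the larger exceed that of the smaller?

11.9

Channel A: Flow area A = b·y = 7.95 × 5.71 = 45.39 m². Wetted perimeter P = b + 2y = 7.95 + 2×5.71 = 19.37 m. Hydraulic radius R = A/P = 45.39/19.37 = 2.344 m. Q_A = (1/0.025)·45.39·2.344^(2/3)·√0.00031 = 56.4 m³/s.
Channel B: Flow area A = b·y = 5.13 × 1.4 = 7.182 m². Wetted perimeter P = b + 2y = 5.13 + 2×1.4 = 7.93 m. Hydraulic radius R = A/P = 7.182/7.93 = 0.9057 m. Q_B = (1/0.025)·7.182·0.9057^(2/3)·√0.00031 = 4.735 m³/s.
The larger discharge is 56.4 m³/s and the smaller is 4.735 m³/s; the ratio is 11.9.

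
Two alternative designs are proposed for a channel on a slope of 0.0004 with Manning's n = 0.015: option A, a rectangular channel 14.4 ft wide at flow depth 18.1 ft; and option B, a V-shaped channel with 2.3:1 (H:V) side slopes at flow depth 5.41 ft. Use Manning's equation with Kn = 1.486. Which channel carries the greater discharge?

channel A

Channel A: Flow area A = b·y = 14.4 × 18.1 = 260.6 ft². Wetted perimeter P = b + 2y = 14.4 + 2×18.1 = 50.6 ft. Hydraulic radius R = A/P = 260.6/50.6 = 5.151 ft. Q_A = (1.486/0.015)·260.6·5.151^(2/3)·√0.0004 = 1540 ft³/s.
Channel B: For a triangular section with side slope z = 2.3: A = zy² = 2.3×5.41² = 67.32 ft²; P = 2y√(1+z²) = 2×5.41×2.508 = 27.14 ft. Hydraulic radius R = A/P = 67.32/27.14 = 2.481 ft. Q_B = (1.486/0.015)·67.32·2.481^(2/3)·√0.0004 = 244.4 ft³/s.
Q_A = 1540 ft³/s vs Q_B = 244.4 ft³/s, so channel A carries more.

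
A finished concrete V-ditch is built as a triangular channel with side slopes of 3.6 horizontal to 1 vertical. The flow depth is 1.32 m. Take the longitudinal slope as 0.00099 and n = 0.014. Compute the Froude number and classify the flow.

subcritical

For a triangular section with side slope z = 3.6: A = zy² = 3.6×1.32² = 6.273 m²; P = 2y√(1+z²) = 2×1.32×3.736 = 9.864 m.
Hydraulic radius R = A/P = 6.273/9.864 = 0.6359 m.
V = (1/n) R^(2/3) √S = (1/0.014) × 0.6359^(2/3) × √0.00099 = 1.662 m/s. Hydraulic depth D_h = A/T = 6.273/9.504 = 0.66 m.
Froude number Fr = V/√(g·D_h) = 1.662/√(9.81×0.66) = 0.653, which is less than 1, so the flow is subcritical.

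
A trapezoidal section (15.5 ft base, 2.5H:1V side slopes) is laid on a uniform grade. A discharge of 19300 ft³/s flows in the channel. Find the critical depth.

y_c = 17.8 ft

At critical depth, Q² T / (g A³) = 1, i.e. A³/T = Q²/g = 19300²/32.2 = 11570000.
At y = 12.5 ft: A³/T = 2558000 — too small.
At y = 17.8 ft: A³/T = 11660000 — ≈ 11570000.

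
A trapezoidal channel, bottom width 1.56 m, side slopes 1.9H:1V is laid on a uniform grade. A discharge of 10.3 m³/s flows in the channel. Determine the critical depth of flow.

At critical depth, Q² T / (g A³) = 1, i.e. A³/T = Q²/g = 10.3²/9.81 = 10.81.
At y = 1.29 m: A³/T = 21.44 — too large.
At y = 0.878 m: A³/T = 4.65 — too small.
At y = 1.09 m: A³/T = 10.87 — matches.

y_c = 1.09 m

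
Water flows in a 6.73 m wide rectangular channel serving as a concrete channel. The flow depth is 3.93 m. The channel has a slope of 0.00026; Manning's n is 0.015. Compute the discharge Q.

Flow area A = b·y = 6.73 × 3.93 = 26.45 m². Wetted perimeter P = b + 2y = 6.73 + 2×3.93 = 14.59 m.
Hydraulic radius R = A/P = 26.45/14.59 = 1.813 m.
Manning's equation: Q = (1/n) A R^(2/3) S^(1/2) = (1/0.015) × 26.45 × 1.813^(2/3) × 0.00026^(1/2) = 42.3 m³/s.

Q = 42.3 m³/s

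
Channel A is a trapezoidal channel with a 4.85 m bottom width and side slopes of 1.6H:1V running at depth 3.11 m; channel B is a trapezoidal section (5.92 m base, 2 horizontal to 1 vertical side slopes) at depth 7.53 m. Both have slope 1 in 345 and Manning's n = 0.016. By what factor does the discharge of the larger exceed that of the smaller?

Channel A: With bottom width b = 4.85 m and side slope z = 1.6: A = (b + zy)y = (4.85 + 1.6×3.11)×3.11 = 30.56 m²; P = b + 2y√(1+z²) = 4.85 + 2×3.11×1.887 = 16.59 m. Hydraulic radius R = A/P = 30.56/16.59 = 1.842 m. Q_A = (1/0.016)·30.56·1.842^(2/3)·√0.002899 = 154.5 m³/s.
Channel B: With bottom width b = 5.92 m and side slope z = 2: A = (b + zy)y = (5.92 + 2×7.53)×7.53 = 158 m²; P = b + 2y√(1+z²) = 5.92 + 2×7.53×2.236 = 39.6 m. Hydraulic radius R = A/P = 158/39.6 = 3.99 m. Q_B = (1/0.016)·158·3.99^(2/3)·√0.002899 = 1337 m³/s.
The larger discharge is 1337 m³/s and the smaller is 154.5 m³/s; the ratio is 8.65.

8.65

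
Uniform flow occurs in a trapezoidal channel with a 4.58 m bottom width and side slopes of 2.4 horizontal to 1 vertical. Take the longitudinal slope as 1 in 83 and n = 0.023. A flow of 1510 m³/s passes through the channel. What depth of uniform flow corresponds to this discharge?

Manning's equation rearranged: A R^(2/3) = nQ / (1·√S) = 0.023 × 1510 / (√0.01205) = 316.4.
Try y = 5.58 m: A R^(2/3) = 207.9 — short.
Try y = 7.24 m: A R^(2/3) = 384.7 — over.
Try y = 6.67 m: A R^(2/3) = 316.4 — matches.

y_n = 6.67 m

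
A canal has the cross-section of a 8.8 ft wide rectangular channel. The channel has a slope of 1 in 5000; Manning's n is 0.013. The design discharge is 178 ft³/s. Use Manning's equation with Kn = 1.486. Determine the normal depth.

y_n = 6.56 ft

Manning's equation rearranged: A R^(2/3) = nQ / (1.486·√S) = 0.013 × 178 / (1.486 × √0.0002) = 110.1.
Trying y = 8.14 ft: A R^(2/3) = 144.2 — over.
Trying y = 5.35 ft: A R^(2/3) = 84.73 — short.
Trying y = 6.56 ft: A R^(2/3) = 110.1 — ≈ 110.1.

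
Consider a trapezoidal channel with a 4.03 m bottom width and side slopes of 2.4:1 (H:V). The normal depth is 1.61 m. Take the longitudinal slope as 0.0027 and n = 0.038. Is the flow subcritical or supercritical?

subcritical

With bottom width b = 4.03 m and side slope z = 2.4: A = (b + zy)y = (4.03 + 2.4×1.61)×1.61 = 12.71 m²; P = b + 2y√(1+z²) = 4.03 + 2×1.61×2.6 = 12.4 m.
Hydraulic radius R = A/P = 12.71/12.4 = 1.025 m.
V = (1/n) R^(2/3) √S = (1/0.038) × 1.025^(2/3) × √0.0027 = 1.39 m/s. Hydraulic depth D_h = A/T = 12.71/11.76 = 1.081 m.
Froude number Fr = V/√(g·D_h) = 1.39/√(9.81×1.081) = 0.427, which is less than 1, so the flow is subcritical.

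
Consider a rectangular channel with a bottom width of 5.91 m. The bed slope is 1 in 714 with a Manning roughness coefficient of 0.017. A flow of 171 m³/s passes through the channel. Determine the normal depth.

y_n = 7.89 m

Manning's equation rearranged: A R^(2/3) = nQ / (1·√S) = 0.017 × 171 / (√0.001401) = 77.68.
At y = 6.1 m: A R^(2/3) = 57.05 — short.
At y = 10 m: A R^(2/3) = 102.4 — over.
At y = 7.89 m: A R^(2/3) = 77.67 — ≈ 77.68.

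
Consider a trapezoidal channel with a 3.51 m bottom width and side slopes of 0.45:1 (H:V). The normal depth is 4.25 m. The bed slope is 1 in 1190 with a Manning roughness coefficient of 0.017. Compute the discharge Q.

With bottom width b = 3.51 m and side slope z = 0.45: A = (b + zy)y = (3.51 + 0.45×4.25)×4.25 = 23.05 m²; P = b + 2y√(1+z²) = 3.51 + 2×4.25×1.097 = 12.83 m.
Hydraulic radius R = A/P = 23.05/12.83 = 1.796 m.
Manning's equation: Q = (1/n) A R^(2/3) S^(1/2) = (1/0.017) × 23.05 × 1.796^(2/3) × 0.0008403^(1/2) = 58.1 m³/s.

Q = 58.1 m³/s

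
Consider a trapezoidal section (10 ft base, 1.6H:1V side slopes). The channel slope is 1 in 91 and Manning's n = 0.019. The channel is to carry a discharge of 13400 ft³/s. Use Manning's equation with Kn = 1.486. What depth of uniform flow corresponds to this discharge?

Manning's equation rearranged: A R^(2/3) = nQ / (1.486·√S) = 0.019 × 13400 / (1.486 × √0.01099) = 1634.
Try y = 16.3 ft: A R^(2/3) = 2396 — high.
Try y = 11.9 ft: A R^(2/3) = 1178 — low.
Try y = 13.8 ft: A R^(2/3) = 1640 — matches.

y_n = 13.8 ft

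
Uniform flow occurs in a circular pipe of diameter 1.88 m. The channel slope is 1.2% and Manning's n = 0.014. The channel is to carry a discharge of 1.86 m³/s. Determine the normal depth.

y_n = 0.478 m

Manning's equation rearranged: A R^(2/3) = nQ / (1·√S) = 0.014 × 1.86 / (√0.012) = 0.2377.
Try y = 0.569 m: A R^(2/3) = 0.3343 — high.
Try y = 0.352 m: A R^(2/3) = 0.1285 — low.
Try y = 0.478 m: A R^(2/3) = 0.2377 — close enough.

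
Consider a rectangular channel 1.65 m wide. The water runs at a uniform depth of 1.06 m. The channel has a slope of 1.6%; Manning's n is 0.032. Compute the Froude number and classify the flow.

subcritical

Flow area A = b·y = 1.65 × 1.06 = 1.749 m². Wetted perimeter P = b + 2y = 1.65 + 2×1.06 = 3.77 m.
Hydraulic radius R = A/P = 1.749/3.77 = 0.4639 m.
V = (1/n) R^(2/3) √S = (1/0.032) × 0.4639^(2/3) × √0.016 = 2.369 m/s. Hydraulic depth D_h = A/T = 1.749/1.65 = 1.06 m.
Froude number Fr = V/√(g·D_h) = 2.369/√(9.81×1.06) = 0.735, which is less than 1, so the flow is subcritical.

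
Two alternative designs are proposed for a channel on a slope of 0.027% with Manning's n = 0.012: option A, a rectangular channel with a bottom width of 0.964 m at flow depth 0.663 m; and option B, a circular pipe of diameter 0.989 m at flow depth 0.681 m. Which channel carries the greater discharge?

Channel A: Flow area A = b·y = 0.964 × 0.663 = 0.6391 m². Wetted perimeter P = b + 2y = 0.964 + 2×0.663 = 2.29 m. Hydraulic radius R = A/P = 0.6391/2.29 = 0.2791 m. Q_A = (1/0.012)·0.6391·0.2791^(2/3)·√0.00027 = 0.3738 m³/s.
Channel B: For a circular section of diameter D = 0.989 m at depth y = 0.681 m, the central angle is θ = 2 arccos(1 − 2y/D) = 3.915 rad. Then A = (D²/8)(θ − sin θ) = 0.5641 m² and P = Dθ/2 = 1.936 m. Hydraulic radius R = A/P = 0.5641/1.936 = 0.2914 m. Q_B = (1/0.012)·0.5641·0.2914^(2/3)·√0.00027 = 0.3395 m³/s.
Q_A = 0.3738 m³/s vs Q_B = 0.3395 m³/s, so channel A carries more.

channel A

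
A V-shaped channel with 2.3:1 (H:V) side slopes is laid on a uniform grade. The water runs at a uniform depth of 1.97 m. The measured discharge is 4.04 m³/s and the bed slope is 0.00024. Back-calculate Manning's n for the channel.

For a triangular section with side slope z = 2.3: A = zy² = 2.3×1.97² = 8.926 m²; P = 2y√(1+z²) = 2×1.97×2.508 = 9.881 m.
Hydraulic radius R = A/P = 8.926/9.881 = 0.9033 m.
Rearranging Manning's equation: n = (1/Q) A R^(2/3) S^(1/2) = (1/4.04) × 8.926 × 0.9033^(2/3) × √0.00024 = 0.032.

n = 0.032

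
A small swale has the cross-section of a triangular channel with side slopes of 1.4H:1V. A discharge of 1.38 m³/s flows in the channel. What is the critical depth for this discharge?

y_c = 0.723 m

At critical depth, Q² T / (g A³) = 1, i.e. A³/T = Q²/g = 1.38²/9.81 = 0.1941.
At y = 0.559 m: A³/T = 0.05349 — short.
At y = 0.723 m: A³/T = 0.1936 — ≈ 0.1941.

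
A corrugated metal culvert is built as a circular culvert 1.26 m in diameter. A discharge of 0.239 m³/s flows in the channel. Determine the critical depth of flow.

y_c = 0.255 m

At critical depth, Q² T / (g A³) = 1, i.e. A³/T = Q²/g = 0.239²/9.81 = 0.005823.
At y = 0.217 m: A³/T = 0.003087 — too small.
At y = 0.289 m: A³/T = 0.009486 — too large.
At y = 0.255 m: A³/T = 0.005814 — matches.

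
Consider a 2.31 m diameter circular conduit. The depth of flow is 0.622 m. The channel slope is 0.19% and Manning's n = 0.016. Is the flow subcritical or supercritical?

subcritical

For a circular section of diameter D = 2.31 m at depth y = 0.622 m, the central angle is θ = 2 arccos(1 − 2y/D) = 2.182 rad. Then A = (D²/8)(θ − sin θ) = 0.9095 m² and P = Dθ/2 = 2.521 m.
Hydraulic radius R = A/P = 0.9095/2.521 = 0.3608 m.
V = (1/n) R^(2/3) √S = (1/0.016) × 0.3608^(2/3) × √0.0019 = 1.381 m/s. Hydraulic depth D_h = A/T = 0.9095/2.049 = 0.4438 m.
Froude number Fr = V/√(g·D_h) = 1.381/√(9.81×0.4438) = 0.662, which is less than 1, so the flow is subcritical.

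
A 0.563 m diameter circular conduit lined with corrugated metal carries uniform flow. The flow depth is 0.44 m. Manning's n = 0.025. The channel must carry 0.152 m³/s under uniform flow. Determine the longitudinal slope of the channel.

For a circular section of diameter D = 0.563 m at depth y = 0.44 m, the central angle is θ = 2 arccos(1 − 2y/D) = 4.338 rad. Then A = (D²/8)(θ − sin θ) = 0.2087 m² and P = Dθ/2 = 1.221 m.
Hydraulic radius R = A/P = 0.2087/1.221 = 0.1709 m.
From Manning's equation, S = [nQ / (1 A R^(2/3))]² = [0.025 × 0.152 / (1 × 0.2087 × 0.1709^(2/3))]² = 0.00349.

S = 0.00349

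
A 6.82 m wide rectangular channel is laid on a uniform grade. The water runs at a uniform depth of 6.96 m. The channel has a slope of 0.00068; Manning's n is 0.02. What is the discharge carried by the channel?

Flow area A = b·y = 6.82 × 6.96 = 47.47 m². Wetted perimeter P = b + 2y = 6.82 + 2×6.96 = 20.74 m.
Hydraulic radius R = A/P = 47.47/20.74 = 2.289 m.
Manning's equation: Q = (1/n) A R^(2/3) S^(1/2) = (1/0.02) × 47.47 × 2.289^(2/3) × 0.00068^(1/2) = 107 m³/s.

Q = 107 m³/s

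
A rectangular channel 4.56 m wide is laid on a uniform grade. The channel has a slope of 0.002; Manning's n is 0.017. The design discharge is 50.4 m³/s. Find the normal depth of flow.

y_n = 3.41 m

Manning's equation rearranged: A R^(2/3) = nQ / (1·√S) = 0.017 × 50.4 / (√0.002) = 19.16.
Trying y = 4.01 m: A R^(2/3) = 23.46 — over.
Trying y = 3.41 m: A R^(2/3) = 19.15 — matches.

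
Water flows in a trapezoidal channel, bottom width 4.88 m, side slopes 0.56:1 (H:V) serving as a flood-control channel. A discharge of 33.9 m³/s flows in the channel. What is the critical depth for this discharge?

y_c = 1.6 m

At critical depth, Q² T / (g A³) = 1, i.e. A³/T = Q²/g = 33.9²/9.81 = 117.1.
Try y = 2.02 m: A³/T = 250.7 — over.
Try y = 1.6 m: A³/T = 118.3 — ≈ 117.1.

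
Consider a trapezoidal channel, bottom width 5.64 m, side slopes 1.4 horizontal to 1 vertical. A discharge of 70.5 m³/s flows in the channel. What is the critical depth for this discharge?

y_c = 2.1 m

At critical depth, Q² T / (g A³) = 1, i.e. A³/T = Q²/g = 70.5²/9.81 = 506.7.
At y = 2.39 m: A³/T = 803.3 — too large.
At y = 1.69 m: A³/T = 238.8 — too small.
At y = 2.1 m: A³/T = 507.8 — ≈ 506.7.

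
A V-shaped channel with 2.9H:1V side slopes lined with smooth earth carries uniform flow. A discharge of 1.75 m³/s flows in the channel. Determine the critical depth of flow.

y_c = 0.594 m

At critical depth, Q² T / (g A³) = 1, i.e. A³/T = Q²/g = 1.75²/9.81 = 0.3122.
Try y = 0.752 m: A³/T = 1.011 — too large.
Try y = 0.492 m: A³/T = 0.1212 — too small.
Try y = 0.594 m: A³/T = 0.311 — close enough.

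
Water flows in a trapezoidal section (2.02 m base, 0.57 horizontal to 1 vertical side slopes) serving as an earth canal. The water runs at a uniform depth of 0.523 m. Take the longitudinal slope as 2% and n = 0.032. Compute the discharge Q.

With bottom width b = 2.02 m and side slope z = 0.57: A = (b + zy)y = (2.02 + 0.57×0.523)×0.523 = 1.212 m²; P = b + 2y√(1+z²) = 2.02 + 2×0.523×1.151 = 3.224 m.
Hydraulic radius R = A/P = 1.212/3.224 = 0.376 m.
Manning's equation: Q = (1/n) A R^(2/3) S^(1/2) = (1/0.032) × 1.212 × 0.376^(2/3) × 0.02^(1/2) = 2.79 m³/s.

Q = 2.79 m³/s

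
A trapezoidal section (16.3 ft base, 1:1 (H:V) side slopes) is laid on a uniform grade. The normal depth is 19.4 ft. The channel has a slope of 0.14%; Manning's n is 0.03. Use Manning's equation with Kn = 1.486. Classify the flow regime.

With bottom width b = 16.3 ft and side slope z = 1: A = (b + zy)y = (16.3 + 1×19.4)×19.4 = 692.6 ft²; P = b + 2y√(1+z²) = 16.3 + 2×19.4×1.414 = 71.17 ft.
Hydraulic radius R = A/P = 692.6/71.17 = 9.731 ft.
V = (1.486/n) R^(2/3) √S = (1.486/0.03) × 9.731^(2/3) × √0.0014 = 8.448 ft/s. Hydraulic depth D_h = A/T = 692.6/55.1 = 12.57 ft.
Froude number Fr = V/√(g·D_h) = 8.448/√(32.2×12.57) = 0.42, which is less than 1, so the flow is subcritical.

subcritical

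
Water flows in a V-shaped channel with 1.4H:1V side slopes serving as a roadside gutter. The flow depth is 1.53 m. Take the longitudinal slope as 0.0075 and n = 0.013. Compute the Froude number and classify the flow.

supercritical

For a triangular section with side slope z = 1.4: A = zy² = 1.4×1.53² = 3.277 m²; P = 2y√(1+z²) = 2×1.53×1.72 = 5.265 m.
Hydraulic radius R = A/P = 3.277/5.265 = 0.6225 m.
V = (1/n) R^(2/3) √S = (1/0.013) × 0.6225^(2/3) × √0.0075 = 4.857 m/s. Hydraulic depth D_h = A/T = 3.277/4.284 = 0.765 m.
Froude number Fr = V/√(g·D_h) = 4.857/√(9.81×0.765) = 1.77, which is greater than 1, so the flow is supercritical.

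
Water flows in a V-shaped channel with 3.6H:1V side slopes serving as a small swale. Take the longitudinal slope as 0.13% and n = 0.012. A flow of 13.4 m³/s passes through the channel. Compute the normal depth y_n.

Manning's equation rearranged: A R^(2/3) = nQ / (1·√S) = 0.012 × 13.4 / (√0.0013) = 4.46.
At y = 1.08 m: A R^(2/3) = 2.716 — low.
At y = 1.48 m: A R^(2/3) = 6.293 — high.
At y = 1.3 m: A R^(2/3) = 4.454 — close enough.

y_n = 1.3 m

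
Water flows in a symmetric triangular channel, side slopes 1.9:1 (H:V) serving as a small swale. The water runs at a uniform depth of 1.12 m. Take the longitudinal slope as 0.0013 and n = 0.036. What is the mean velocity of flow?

V = 0.627 m/s

For a triangular section with side slope z = 1.9: A = zy² = 1.9×1.12² = 2.383 m²; P = 2y√(1+z²) = 2×1.12×2.147 = 4.809 m.
Hydraulic radius R = A/P = 2.383/4.809 = 0.4956 m.
From Manning's equation, V = (1/n) R^(2/3) S^(1/2) = (1/0.036) × 0.4956^(2/3) × 0.0013^(1/2) = 0.627 m/s.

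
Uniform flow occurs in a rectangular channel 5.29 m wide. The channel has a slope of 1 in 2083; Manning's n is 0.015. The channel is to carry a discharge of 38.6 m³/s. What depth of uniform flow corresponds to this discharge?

y_n = 3.73 m

Manning's equation rearranged: A R^(2/3) = nQ / (1·√S) = 0.015 × 38.6 / (√0.0004801) = 26.43.
At y = 2.75 m: A R^(2/3) = 17.75 — short.
At y = 3.73 m: A R^(2/3) = 26.4 — close enough.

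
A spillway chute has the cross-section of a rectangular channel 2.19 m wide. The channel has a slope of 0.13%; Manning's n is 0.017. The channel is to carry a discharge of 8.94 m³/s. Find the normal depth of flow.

Manning's equation rearranged: A R^(2/3) = nQ / (1·√S) = 0.017 × 8.94 / (√0.0013) = 4.215.
Try y = 2.75 m: A R^(2/3) = 5.117 — too large.
Try y = 1.84 m: A R^(2/3) = 3.136 — too small.
Try y = 2.34 m: A R^(2/3) = 4.215 — ≈ 4.215.

y_n = 2.34 m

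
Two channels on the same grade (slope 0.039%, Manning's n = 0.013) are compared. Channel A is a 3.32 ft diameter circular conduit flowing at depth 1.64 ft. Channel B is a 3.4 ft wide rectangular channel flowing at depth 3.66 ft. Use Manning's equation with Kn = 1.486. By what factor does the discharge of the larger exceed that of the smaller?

Channel A: For a circular section of diameter D = 3.32 ft at depth y = 1.64 ft, the central angle is θ = 2 arccos(1 − 2y/D) = 3.117 rad. Then A = (D²/8)(θ − sin θ) = 4.262 ft² and P = Dθ/2 = 5.175 ft. Hydraulic radius R = A/P = 4.262/5.175 = 0.8236 ft. Q_A = (1.486/0.013)·4.262·0.8236^(2/3)·√0.00039 = 8.453 ft³/s.
Channel B: Flow area A = b·y = 3.4 × 3.66 = 12.44 ft². Wetted perimeter P = b + 2y = 3.4 + 2×3.66 = 10.72 ft. Hydraulic radius R = A/P = 12.44/10.72 = 1.161 ft. Q_B = (1.486/0.013)·12.44·1.161^(2/3)·√0.00039 = 31.03 ft³/s.
The larger discharge is 31.03 ft³/s and the smaller is 8.453 ft³/s; the ratio is 3.67.

3.67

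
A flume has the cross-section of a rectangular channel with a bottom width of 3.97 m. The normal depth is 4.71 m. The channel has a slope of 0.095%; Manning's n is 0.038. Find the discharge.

Q = 18.9 m³/s

Flow area A = b·y = 3.97 × 4.71 = 18.7 m². Wetted perimeter P = b + 2y = 3.97 + 2×4.71 = 13.39 m.
Hydraulic radius R = A/P = 18.7/13.39 = 1.396 m.
Manning's equation: Q = (1/n) A R^(2/3) S^(1/2) = (1/0.038) × 18.7 × 1.396^(2/3) × 0.00095^(1/2) = 18.9 m³/s.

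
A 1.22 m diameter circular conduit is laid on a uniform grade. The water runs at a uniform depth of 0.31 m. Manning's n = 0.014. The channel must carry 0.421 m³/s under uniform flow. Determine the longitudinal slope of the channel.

S = 0.00619

For a circular section of diameter D = 1.22 m at depth y = 0.31 m, the central angle is θ = 2 arccos(1 − 2y/D) = 2.113 rad. Then A = (D²/8)(θ − sin θ) = 0.2338 m² and P = Dθ/2 = 1.289 m.
Hydraulic radius R = A/P = 0.2338/1.289 = 0.1814 m.
From Manning's equation, S = [nQ / (1 A R^(2/3))]² = [0.014 × 0.421 / (1 × 0.2338 × 0.1814^(2/3))]² = 0.00619.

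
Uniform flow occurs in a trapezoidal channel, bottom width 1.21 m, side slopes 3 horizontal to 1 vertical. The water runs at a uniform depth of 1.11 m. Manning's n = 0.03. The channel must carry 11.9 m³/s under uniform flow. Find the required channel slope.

S = 0.00965

With bottom width b = 1.21 m and side slope z = 3: A = (b + zy)y = (1.21 + 3×1.11)×1.11 = 5.039 m²; P = b + 2y√(1+z²) = 1.21 + 2×1.11×3.162 = 8.23 m.
Hydraulic radius R = A/P = 5.039/8.23 = 0.6123 m.
From Manning's equation, S = [nQ / (1 A R^(2/3))]² = [0.03 × 11.9 / (1 × 5.039 × 0.6123^(2/3))]² = 0.00965.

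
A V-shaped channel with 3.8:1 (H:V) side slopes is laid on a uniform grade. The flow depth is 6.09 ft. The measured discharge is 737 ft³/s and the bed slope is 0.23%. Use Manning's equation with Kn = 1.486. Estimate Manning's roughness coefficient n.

n = 0.028

For a triangular section with side slope z = 3.8: A = zy² = 3.8×6.09² = 140.9 ft²; P = 2y√(1+z²) = 2×6.09×3.929 = 47.86 ft.
Hydraulic radius R = A/P = 140.9/47.86 = 2.945 ft.
Rearranging Manning's equation: n = (1.486/Q) A R^(2/3) S^(1/2) = (1.486/737) × 140.9 × 2.945^(2/3) × √0.0023 = 0.028.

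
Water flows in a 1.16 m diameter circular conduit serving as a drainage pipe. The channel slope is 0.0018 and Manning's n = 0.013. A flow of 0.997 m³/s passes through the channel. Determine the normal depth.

y_n = 0.688 m

Manning's equation rearranged: A R^(2/3) = nQ / (1·√S) = 0.013 × 0.997 / (√0.0018) = 0.3055.
Try y = 0.806 m: A R^(2/3) = 0.3839 — too large.
Try y = 0.688 m: A R^(2/3) = 0.3056 — close enough.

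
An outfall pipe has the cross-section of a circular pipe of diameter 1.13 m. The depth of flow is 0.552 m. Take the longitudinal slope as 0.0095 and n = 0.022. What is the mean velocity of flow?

V = 1.89 m/s

For a circular section of diameter D = 1.13 m at depth y = 0.552 m, the central angle is θ = 2 arccos(1 − 2y/D) = 3.096 rad. Then A = (D²/8)(θ − sin θ) = 0.4867 m² and P = Dθ/2 = 1.749 m.
Hydraulic radius R = A/P = 0.4867/1.749 = 0.2783 m.
From Manning's equation, V = (1/n) R^(2/3) S^(1/2) = (1/0.022) × 0.2783^(2/3) × 0.0095^(1/2) = 1.89 m/s.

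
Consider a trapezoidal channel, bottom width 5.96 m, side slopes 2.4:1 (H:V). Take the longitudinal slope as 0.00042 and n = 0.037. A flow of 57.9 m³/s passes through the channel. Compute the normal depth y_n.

Manning's equation rearranged: A R^(2/3) = nQ / (1·√S) = 0.037 × 57.9 / (√0.00042) = 104.5.
Try y = 2.95 m: A R^(2/3) = 57.05 — low.
Try y = 4.27 m: A R^(2/3) = 126 — high.
Try y = 3.92 m: A R^(2/3) = 104.6 — ≈ 104.5.

y_n = 3.92 m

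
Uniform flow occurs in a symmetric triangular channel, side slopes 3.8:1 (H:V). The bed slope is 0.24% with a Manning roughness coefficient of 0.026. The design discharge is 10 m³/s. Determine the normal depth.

y_n = 1.36 m

Manning's equation rearranged: A R^(2/3) = nQ / (1·√S) = 0.026 × 10 / (√0.0024) = 5.307.
At y = 1.15 m: A R^(2/3) = 3.398 — too small.
At y = 1.62 m: A R^(2/3) = 8.474 — too large.
At y = 1.36 m: A R^(2/3) = 5.315 — close enough.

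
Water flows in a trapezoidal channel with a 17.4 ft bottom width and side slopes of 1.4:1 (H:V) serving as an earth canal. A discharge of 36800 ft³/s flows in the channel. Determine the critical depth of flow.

y_c = 28.1 ft

At critical depth, Q² T / (g A³) = 1, i.e. A³/T = Q²/g = 36800²/32.2 = 42060000.
Try y = 21.3 ft: A³/T = 13210000 — short.
Try y = 28.1 ft: A³/T = 42180000 — ≈ 42060000.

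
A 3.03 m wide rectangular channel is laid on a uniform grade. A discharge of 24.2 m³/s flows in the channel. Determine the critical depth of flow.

y_c = 1.87 m

For a rectangular channel, critical depth y_c = (q²/g)^(1/3) where q = Q/b = 24.2/3.03 = 7.987 m²/s.
So y_c = (7.987²/9.81)^(1/3) = 1.87 m.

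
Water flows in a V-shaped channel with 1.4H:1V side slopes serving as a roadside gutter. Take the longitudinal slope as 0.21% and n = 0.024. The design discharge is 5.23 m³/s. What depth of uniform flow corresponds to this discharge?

Manning's equation rearranged: A R^(2/3) = nQ / (1·√S) = 0.024 × 5.23 / (√0.0021) = 2.739.
At y = 1.76 m: A R^(2/3) = 3.471 — too large.
At y = 1.33 m: A R^(2/3) = 1.644 — too small.
At y = 1.61 m: A R^(2/3) = 2.737 — ≈ 2.739.

y_n = 1.61 m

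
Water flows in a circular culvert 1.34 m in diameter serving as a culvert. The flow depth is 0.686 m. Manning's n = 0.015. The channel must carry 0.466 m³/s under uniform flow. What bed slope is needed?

For a circular section of diameter D = 1.34 m at depth y = 0.686 m, the central angle is θ = 2 arccos(1 − 2y/D) = 3.189 rad. Then A = (D²/8)(θ − sin θ) = 0.7266 m² and P = Dθ/2 = 2.137 m.
Hydraulic radius R = A/P = 0.7266/2.137 = 0.34 m.
From Manning's equation, S = [nQ / (1 A R^(2/3))]² = [0.015 × 0.466 / (1 × 0.7266 × 0.34^(2/3))]² = 0.00039.

S = 0.00039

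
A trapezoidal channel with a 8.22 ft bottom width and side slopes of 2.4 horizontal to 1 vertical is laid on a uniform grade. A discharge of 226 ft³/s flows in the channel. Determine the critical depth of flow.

y_c = 2.28 ft

At critical depth, Q² T / (g A³) = 1, i.e. A³/T = Q²/g = 226²/32.2 = 1586.
Try y = 2.78 ft: A³/T = 3291 — high.
Try y = 2.28 ft: A³/T = 1588 — matches.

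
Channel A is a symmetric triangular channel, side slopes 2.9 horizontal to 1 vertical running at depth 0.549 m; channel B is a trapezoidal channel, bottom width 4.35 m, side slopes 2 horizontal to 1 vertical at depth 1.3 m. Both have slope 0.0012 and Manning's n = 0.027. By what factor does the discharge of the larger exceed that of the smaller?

23.5

Channel A: For a triangular section with side slope z = 2.9: A = zy² = 2.9×0.549² = 0.8741 m²; P = 2y√(1+z²) = 2×0.549×3.068 = 3.368 m. Hydraulic radius R = A/P = 0.8741/3.368 = 0.2595 m. Q_A = (1/0.027)·0.8741·0.2595^(2/3)·√0.0012 = 0.4562 m³/s.
Channel B: With bottom width b = 4.35 m and side slope z = 2: A = (b + zy)y = (4.35 + 2×1.3)×1.3 = 9.035 m²; P = b + 2y√(1+z²) = 4.35 + 2×1.3×2.236 = 10.16 m. Hydraulic radius R = A/P = 9.035/10.16 = 0.8889 m. Q_B = (1/0.027)·9.035·0.8889^(2/3)·√0.0012 = 10.72 m³/s.
The larger discharge is 10.72 m³/s and the smaller is 0.4562 m³/s; the ratio is 23.5.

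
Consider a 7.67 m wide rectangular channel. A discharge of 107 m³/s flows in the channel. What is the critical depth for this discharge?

For a rectangular channel, critical depth y_c = (q²/g)^(1/3) where q = Q/b = 107/7.67 = 13.95 m²/s.
So y_c = (13.95²/9.81)^(1/3) = 2.71 m.

y_c = 2.71 m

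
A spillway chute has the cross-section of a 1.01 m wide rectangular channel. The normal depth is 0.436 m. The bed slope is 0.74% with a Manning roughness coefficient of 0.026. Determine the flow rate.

Flow area A = b·y = 1.01 × 0.436 = 0.4404 m². Wetted perimeter P = b + 2y = 1.01 + 2×0.436 = 1.882 m.
Hydraulic radius R = A/P = 0.4404/1.882 = 0.234 m.
Manning's equation: Q = (1/n) A R^(2/3) S^(1/2) = (1/0.026) × 0.4404 × 0.234^(2/3) × 0.0074^(1/2) = 0.553 m³/s.

Q = 0.553 m³/s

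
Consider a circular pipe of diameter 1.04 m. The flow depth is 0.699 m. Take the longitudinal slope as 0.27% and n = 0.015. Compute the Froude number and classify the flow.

subcritical

For a circular section of diameter D = 1.04 m at depth y = 0.699 m, the central angle is θ = 2 arccos(1 − 2y/D) = 3.844 rad. Then A = (D²/8)(θ − sin θ) = 0.6072 m² and P = Dθ/2 = 1.999 m.
Hydraulic radius R = A/P = 0.6072/1.999 = 0.3037 m.
V = (1/n) R^(2/3) √S = (1/0.015) × 0.3037^(2/3) × √0.0027 = 1.565 m/s. Hydraulic depth D_h = A/T = 0.6072/0.9764 = 0.6218 m.
Froude number Fr = V/√(g·D_h) = 1.565/√(9.81×0.6218) = 0.634, which is less than 1, so the flow is subcritical.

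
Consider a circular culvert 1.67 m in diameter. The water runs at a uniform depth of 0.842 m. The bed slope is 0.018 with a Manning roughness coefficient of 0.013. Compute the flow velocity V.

V = 5.79 m/s

For a circular section of diameter D = 1.67 m at depth y = 0.842 m, the central angle is θ = 2 arccos(1 − 2y/D) = 3.158 rad. Then A = (D²/8)(θ − sin θ) = 1.107 m² and P = Dθ/2 = 2.637 m.
Hydraulic radius R = A/P = 1.107/2.637 = 0.4197 m.
From Manning's equation, V = (1/n) R^(2/3) S^(1/2) = (1/0.013) × 0.4197^(2/3) × 0.018^(1/2) = 5.79 m/s.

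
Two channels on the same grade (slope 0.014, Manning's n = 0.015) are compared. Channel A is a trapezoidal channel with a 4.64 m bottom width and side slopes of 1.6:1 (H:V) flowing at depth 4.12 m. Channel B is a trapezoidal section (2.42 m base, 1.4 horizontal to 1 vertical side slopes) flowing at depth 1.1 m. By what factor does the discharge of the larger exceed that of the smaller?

23.4

Channel A: With bottom width b = 4.64 m and side slope z = 1.6: A = (b + zy)y = (4.64 + 1.6×4.12)×4.12 = 46.28 m²; P = b + 2y√(1+z²) = 4.64 + 2×4.12×1.887 = 20.19 m. Hydraulic radius R = A/P = 46.28/20.19 = 2.292 m. Q_A = (1/0.015)·46.28·2.292^(2/3)·√0.014 = 634.6 m³/s.
Channel B: With bottom width b = 2.42 m and side slope z = 1.4: A = (b + zy)y = (2.42 + 1.4×1.1)×1.1 = 4.356 m²; P = b + 2y√(1+z²) = 2.42 + 2×1.1×1.72 = 6.205 m. Hydraulic radius R = A/P = 4.356/6.205 = 0.702 m. Q_B = (1/0.015)·4.356·0.702^(2/3)·√0.014 = 27.14 m³/s.
The larger discharge is 634.6 m³/s and the smaller is 27.14 m³/s; the ratio is 23.4.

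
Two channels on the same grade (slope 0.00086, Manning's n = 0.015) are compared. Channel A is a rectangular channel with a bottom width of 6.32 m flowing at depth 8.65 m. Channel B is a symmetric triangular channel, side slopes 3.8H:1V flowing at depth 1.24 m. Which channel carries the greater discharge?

channel A

Channel A: Flow area A = b·y = 6.32 × 8.65 = 54.67 m². Wetted perimeter P = b + 2y = 6.32 + 2×8.65 = 23.62 m. Hydraulic radius R = A/P = 54.67/23.62 = 2.314 m. Q_A = (1/0.015)·54.67·2.314^(2/3)·√0.00086 = 187 m³/s.
Channel B: For a triangular section with side slope z = 3.8: A = zy² = 3.8×1.24² = 5.843 m²; P = 2y√(1+z²) = 2×1.24×3.929 = 9.745 m. Hydraulic radius R = A/P = 5.843/9.745 = 0.5996 m. Q_B = (1/0.015)·5.843·0.5996^(2/3)·√0.00086 = 8.122 m³/s.
Q_A = 187 m³/s vs Q_B = 8.122 m³/s, so channel A carries more.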